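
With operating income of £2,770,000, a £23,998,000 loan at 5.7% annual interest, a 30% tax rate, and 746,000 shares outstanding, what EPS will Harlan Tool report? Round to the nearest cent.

£1.32

Interest = £1,367,886.00, so EBT = £2,770,000 − £1,367,886.00 = £1,402,114.00.
Net income = £1,402,114.00 × (1 − 0.30) = £981,479.80.
Per share: £981,479.80 / 746,000 shares = £1.32.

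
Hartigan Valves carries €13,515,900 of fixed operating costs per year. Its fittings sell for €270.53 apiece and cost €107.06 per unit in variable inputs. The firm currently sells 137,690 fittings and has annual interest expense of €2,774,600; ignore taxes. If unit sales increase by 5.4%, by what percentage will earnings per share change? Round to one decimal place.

+19.5%

At 137,690 units, contribution = 137,690 × €163.47 = €22,508,184.30.
EBIT = €22,508,184.30 − €13,515,900 = €8,992,284.30.
After interest of €2,774,600.00, pre-tax earnings = €6,217,684.30.
Degree of combined leverage = contribution ÷ (EBIT − I) = €22,508,184.30 ÷ €6,217,684.30 = 3.6200.
EPS therefore changes by 3.6200 × (+5.4%) = +19.5%.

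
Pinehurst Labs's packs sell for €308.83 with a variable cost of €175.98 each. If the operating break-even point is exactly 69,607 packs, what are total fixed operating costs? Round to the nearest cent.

Contribution margin per unit = €308.83 − €175.98 = €132.85.
Since BE = FC / CM, FC = 69,607 × €132.85 = €9,247,289.95.

€9,247,289.95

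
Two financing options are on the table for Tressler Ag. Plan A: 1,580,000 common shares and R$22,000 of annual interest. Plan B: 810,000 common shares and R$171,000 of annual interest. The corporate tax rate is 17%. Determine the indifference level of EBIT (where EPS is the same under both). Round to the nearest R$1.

R$327,740

Set EPS_A = EPS_B: (EBIT − R$22,000)(1 − 0.17) ÷ 1,580,000 = (EBIT − R$171,000)(1 − 0.17) ÷ 810,000.
The (1 − t) factor cancels: (EBIT − 22,000) × 810,000 = (EBIT − 171,000) × 1,580,000.
Solving, EBIT = (171,000·1,580,000 − 22,000·810,000) / (1,580,000 − 810,000) = 252,360,000,000 / 770,000 = 327,740.26.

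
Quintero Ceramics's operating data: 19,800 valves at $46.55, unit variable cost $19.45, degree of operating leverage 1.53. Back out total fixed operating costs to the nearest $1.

Total contribution margin = 19,800 × $27.10 = $536,580.00.
DOL = contribution / EBIT, so EBIT = $536,580.00 / 1.53 = $350,705.88.
And FC = contribution − EBIT = $536,580.00 − $350,705.88 = $185,874.

$185,874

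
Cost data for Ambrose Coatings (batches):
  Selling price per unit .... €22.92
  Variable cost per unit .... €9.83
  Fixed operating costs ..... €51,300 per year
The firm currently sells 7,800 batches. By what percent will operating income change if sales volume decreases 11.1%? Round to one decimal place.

Total contribution margin = 7,800 × €13.09 = €102,102.00.
EBIT = €102,102.00 − €51,300 = €50,802.00.
DOL = contribution ÷ EBIT = €102,102.00 ÷ €50,802.00 = 2.0098.
%ΔEBIT = DOL × %ΔSales = 2.0098 × -11.1% = -22.3%.

-22.3%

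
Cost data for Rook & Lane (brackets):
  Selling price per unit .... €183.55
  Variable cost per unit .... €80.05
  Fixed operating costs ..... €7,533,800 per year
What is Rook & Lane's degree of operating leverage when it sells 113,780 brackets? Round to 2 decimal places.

2.78

Total contribution margin = 113,780 × €103.50 = €11,776,230.00.
Operating income = contribution − fixed costs = €11,776,230.00 − €7,533,800 = €4,242,430.00.
Degree of operating leverage = €11,776,230.00 / €4,242,430.00 = 2.7758.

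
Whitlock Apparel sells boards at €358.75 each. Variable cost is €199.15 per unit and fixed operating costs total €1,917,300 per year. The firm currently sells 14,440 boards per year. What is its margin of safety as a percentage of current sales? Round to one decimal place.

16.8%

Contribution margin per unit = €358.75 − €199.15 = €159.60. Break-even units = €1,917,300 ÷ €159.60 = 12,013.16; break-even revenue = 12,013.16 × €358.75 = €4,309,720.39.
Current sales = 14,440 × €358.75 = €5,180,350.00.
Margin of safety = (€5,180,350.00 − €4,309,720.39) ÷ €5,180,350.00 = 16.8%.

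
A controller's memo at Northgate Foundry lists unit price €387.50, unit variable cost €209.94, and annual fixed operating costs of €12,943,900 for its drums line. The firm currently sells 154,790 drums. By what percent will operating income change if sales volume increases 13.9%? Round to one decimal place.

+26.3%

Total contribution margin = 154,790 × €177.56 = €27,484,512.40.
EBIT = €27,484,512.40 − €12,943,900 = €14,540,612.40.
Degree of operating leverage = €27,484,512.40 / €14,540,612.40 = 1.8902.
So EBIT moves 1.8902 × (+13.9%) = +26.3%.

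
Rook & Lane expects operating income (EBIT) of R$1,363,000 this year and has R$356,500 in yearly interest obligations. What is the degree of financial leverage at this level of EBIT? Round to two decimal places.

1.35

Annual interest charges come to R$356,500.00.
DFL = EBIT ÷ (EBIT − I) = R$1,363,000 ÷ (R$1,363,000 − R$356,500.00) = R$1,363,000 ÷ R$1,006,500.00 = 1.3542.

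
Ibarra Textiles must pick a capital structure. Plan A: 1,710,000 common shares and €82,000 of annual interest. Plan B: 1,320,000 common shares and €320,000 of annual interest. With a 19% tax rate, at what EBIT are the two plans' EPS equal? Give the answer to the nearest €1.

€1,125,538

Set EPS_A = EPS_B: (EBIT − €82,000)(1 − 0.19) ÷ 1,710,000 = (EBIT − €320,000)(1 − 0.19) ÷ 1,320,000.
The (1 − t) factor cancels: (EBIT − 82,000) × 1,320,000 = (EBIT − 320,000) × 1,710,000.
EBIT × (1,710,000 − 1,320,000) = 320,000 × 1,710,000 − 82,000 × 1,320,000 = 438,960,000,000, so EBIT = 438,960,000,000 ÷ 390,000 = 1,125,538.46.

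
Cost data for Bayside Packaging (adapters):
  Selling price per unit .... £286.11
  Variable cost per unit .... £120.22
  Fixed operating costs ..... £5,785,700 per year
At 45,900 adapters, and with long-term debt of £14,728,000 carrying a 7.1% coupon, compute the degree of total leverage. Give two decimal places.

9.73

Total contribution margin = 45,900 × £165.89 = £7,614,351.00.
Subtracting fixed costs: EBIT = £7,614,351.00 − £5,785,700 = £1,828,651.00. Interest = £1,045,688.00, so EBIT − I = £782,963.00.
DCL = contribution ÷ (EBIT − I) = £7,614,351.00 ÷ £782,963.00 = 9.7250.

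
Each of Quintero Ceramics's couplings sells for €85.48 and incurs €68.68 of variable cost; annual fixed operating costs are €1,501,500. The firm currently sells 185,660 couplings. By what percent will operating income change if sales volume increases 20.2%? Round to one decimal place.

+39.0%

At 185,660 units, contribution = 185,660 × €16.80 = €3,119,088.00.
EBIT = €3,119,088.00 − €1,501,500 = €1,617,588.00.
So DOL = total CM / EBIT = €3,119,088.00 / €1,617,588.00 = 1.9282.
Operating income changes by 1.9282 × +20.2% = +39.0%.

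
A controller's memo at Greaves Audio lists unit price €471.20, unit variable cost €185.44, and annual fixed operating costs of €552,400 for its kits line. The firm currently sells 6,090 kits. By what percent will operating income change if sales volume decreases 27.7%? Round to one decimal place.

Total contribution margin = 6,090 × €285.76 = €1,740,278.40.
Subtracting fixed costs: EBIT = €1,740,278.40 − €552,400 = €1,187,878.40.
Degree of operating leverage = €1,740,278.40 / €1,187,878.40 = 1.4650.
So EBIT moves 1.4650 × (-27.7%) = -40.6%.

-40.6%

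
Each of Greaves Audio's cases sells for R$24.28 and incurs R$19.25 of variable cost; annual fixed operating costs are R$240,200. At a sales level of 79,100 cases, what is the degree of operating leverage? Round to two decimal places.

At 79,100 units, contribution = 79,100 × R$5.03 = R$397,873.00.
EBIT = R$397,873.00 − R$240,200 = R$157,673.00.
So DOL = total CM / EBIT = R$397,873.00 / R$157,673.00 = 2.5234.

2.52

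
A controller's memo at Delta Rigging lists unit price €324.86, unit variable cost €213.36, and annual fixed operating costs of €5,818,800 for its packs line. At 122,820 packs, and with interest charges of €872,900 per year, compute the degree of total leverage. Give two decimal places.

1.96

At 122,820 units, contribution = 122,820 × €111.50 = €13,694,430.00.
EBIT = €13,694,430.00 − €5,818,800 = €7,875,630.00. Interest = €872,900.00.
DOL = €13,694,430.00 ÷ €7,875,630.00 = 1.7388; DFL = €7,875,630.00 ÷ €7,002,730.00 = 1.1247.
DCL = DOL × DFL = 1.7388 × 1.1247 = 1.9556.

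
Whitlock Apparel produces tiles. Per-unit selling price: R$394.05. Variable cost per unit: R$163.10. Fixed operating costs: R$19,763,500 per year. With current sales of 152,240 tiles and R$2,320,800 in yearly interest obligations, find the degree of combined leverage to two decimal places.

2.69

Total contribution margin = 152,240 × R$230.95 = R$35,159,828.00.
Subtracting fixed costs: EBIT = R$35,159,828.00 − R$19,763,500 = R$15,396,328.00. Interest = R$2,320,800.00, so EBIT − I = R$13,075,528.00.
DCL = contribution ÷ (EBIT − I) = R$35,159,828.00 ÷ R$13,075,528.00 = 2.6890.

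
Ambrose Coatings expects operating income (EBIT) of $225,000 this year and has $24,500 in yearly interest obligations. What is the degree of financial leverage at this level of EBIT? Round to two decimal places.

1.12

Annual interest charges come to $24,500.00.
Degree of financial leverage = EBIT / (EBIT − interest) = $225,000 / $200,500.00 = 1.1222.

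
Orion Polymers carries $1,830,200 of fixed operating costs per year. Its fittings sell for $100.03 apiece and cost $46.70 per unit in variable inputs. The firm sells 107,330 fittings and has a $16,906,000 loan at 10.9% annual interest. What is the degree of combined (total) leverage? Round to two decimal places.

2.79

Total contribution margin = 107,330 × $53.33 = $5,723,908.90.
EBIT = $5,723,908.90 − $1,830,200 = $3,893,708.90. Interest = $1,842,754.00.
DOL = $5,723,908.90 ÷ $3,893,708.90 = 1.4700; DFL = $3,893,708.90 ÷ $2,050,954.90 = 1.8985.
DCL = DOL × DFL = 1.4700 × 1.8985 = 2.7908.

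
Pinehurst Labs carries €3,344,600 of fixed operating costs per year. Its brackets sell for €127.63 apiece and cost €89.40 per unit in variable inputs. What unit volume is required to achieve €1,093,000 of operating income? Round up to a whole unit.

116,077 brackets

Each unit contributes €127.63 − €89.40 = €38.23.
Units = (FC + target) / CM = (€3,344,600 + €1,093,000) / €38.23 = 116,076.38, so 116,077 brackets.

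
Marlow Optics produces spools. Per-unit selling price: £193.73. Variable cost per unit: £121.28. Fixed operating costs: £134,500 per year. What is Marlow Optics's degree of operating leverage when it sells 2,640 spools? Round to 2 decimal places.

At 2,640 units, contribution = 2,640 × £72.45 = £191,268.00.
Subtracting fixed costs: EBIT = £191,268.00 − £134,500 = £56,768.00.
So DOL = total CM / EBIT = £191,268.00 / £56,768.00 = 3.3693.

3.37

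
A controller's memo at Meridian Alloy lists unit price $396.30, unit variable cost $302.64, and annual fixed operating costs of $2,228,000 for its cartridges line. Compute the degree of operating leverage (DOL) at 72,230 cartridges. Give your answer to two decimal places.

1.49

At 72,230 units, contribution = 72,230 × $93.66 = $6,765,061.80.
Subtracting fixed costs: EBIT = $6,765,061.80 − $2,228,000 = $4,537,061.80.
DOL = contribution ÷ EBIT = $6,765,061.80 ÷ $4,537,061.80 = 1.4911.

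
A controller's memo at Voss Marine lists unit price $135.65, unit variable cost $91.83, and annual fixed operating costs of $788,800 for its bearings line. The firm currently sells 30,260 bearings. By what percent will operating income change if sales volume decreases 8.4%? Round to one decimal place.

Contribution at this volume is 30,260 × $43.82 = $1,325,993.20.
EBIT = $1,325,993.20 − $788,800 = $537,193.20.
Degree of operating leverage = $1,325,993.20 / $537,193.20 = 2.4684.
%ΔEBIT = DOL × %ΔSales = 2.4684 × -8.4% = -20.7%.

-20.7%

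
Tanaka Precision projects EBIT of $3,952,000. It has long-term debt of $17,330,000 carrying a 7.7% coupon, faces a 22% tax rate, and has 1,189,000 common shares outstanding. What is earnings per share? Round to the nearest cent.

Pre-tax income = $3,952,000 − $1,334,410.00 = $2,617,590.00.
Net income = $2,617,590.00 × (1 − 0.22) = $2,041,720.20.
EPS = $2,041,720.20 ÷ 1,189,000 = $1.72.

$1.72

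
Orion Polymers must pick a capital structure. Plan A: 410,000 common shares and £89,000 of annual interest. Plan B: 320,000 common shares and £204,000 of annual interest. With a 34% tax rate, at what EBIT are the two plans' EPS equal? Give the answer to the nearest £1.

£612,889

Set EPS_A = EPS_B: (EBIT − £89,000)(1 − 0.34) ÷ 410,000 = (EBIT − £204,000)(1 − 0.34) ÷ 320,000.
The (1 − t) factor cancels: (EBIT − 89,000) × 320,000 = (EBIT − 204,000) × 410,000.
EBIT × (410,000 − 320,000) = 204,000 × 410,000 − 89,000 × 320,000 = 55,160,000,000, so EBIT = 55,160,000,000 ÷ 90,000 = 612,888.89.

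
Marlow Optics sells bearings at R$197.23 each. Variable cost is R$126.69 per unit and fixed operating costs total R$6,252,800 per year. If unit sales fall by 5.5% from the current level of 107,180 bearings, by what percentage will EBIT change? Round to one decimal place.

Total contribution margin = 107,180 × R$70.54 = R$7,560,477.20.
Operating income = contribution − fixed costs = R$7,560,477.20 − R$6,252,800 = R$1,307,677.20.
DOL = contribution ÷ EBIT = R$7,560,477.20 ÷ R$1,307,677.20 = 5.7816.
So EBIT moves 5.7816 × (-5.5%) = -31.8%.

-31.8%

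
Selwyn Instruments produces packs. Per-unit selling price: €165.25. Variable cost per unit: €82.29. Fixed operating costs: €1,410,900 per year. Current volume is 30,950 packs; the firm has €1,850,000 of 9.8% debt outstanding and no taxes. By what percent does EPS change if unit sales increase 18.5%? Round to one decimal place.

+48.7%

At 30,950 units, contribution = 30,950 × €82.96 = €2,567,612.00.
Operating income = contribution − fixed costs = €2,567,612.00 − €1,410,900 = €1,156,712.00.
After interest of €181,300.00, pre-tax earnings = €975,412.00.
Degree of combined leverage = contribution ÷ (EBIT − I) = €2,567,612.00 ÷ €975,412.00 = 2.6323.
EPS therefore changes by 2.6323 × (+18.5%) = +48.7%.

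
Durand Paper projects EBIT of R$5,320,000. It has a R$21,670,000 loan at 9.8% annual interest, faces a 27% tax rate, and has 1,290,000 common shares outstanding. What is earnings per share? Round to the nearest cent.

R$1.81

Interest = R$2,123,660.00, so EBT = R$5,320,000 − R$2,123,660.00 = R$3,196,340.00.
Net income = R$3,196,340.00 × (1 − 0.27) = R$2,333,328.20.
Per share: R$2,333,328.20 / 1,290,000 shares = R$1.81.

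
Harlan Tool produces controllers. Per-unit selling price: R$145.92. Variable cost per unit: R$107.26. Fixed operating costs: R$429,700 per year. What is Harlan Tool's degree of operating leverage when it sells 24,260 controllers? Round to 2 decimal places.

At 24,260 units, contribution = 24,260 × R$38.66 = R$937,891.60.
Subtracting fixed costs: EBIT = R$937,891.60 − R$429,700 = R$508,191.60.
Degree of operating leverage = R$937,891.60 / R$508,191.60 = 1.8455.

1.85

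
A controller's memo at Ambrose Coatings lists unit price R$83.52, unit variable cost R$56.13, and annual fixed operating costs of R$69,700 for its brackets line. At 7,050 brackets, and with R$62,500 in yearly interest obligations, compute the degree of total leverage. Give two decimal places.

At 7,050 units, contribution = 7,050 × R$27.39 = R$193,099.50.
EBIT = R$193,099.50 − R$69,700 = R$123,399.50. Interest = R$62,500.00.
DOL = R$193,099.50 ÷ R$123,399.50 = 1.5648; DFL = R$123,399.50 ÷ R$60,899.50 = 2.0263.
Combined leverage = 1.5648 × 2.0263 = 3.1708.

3.17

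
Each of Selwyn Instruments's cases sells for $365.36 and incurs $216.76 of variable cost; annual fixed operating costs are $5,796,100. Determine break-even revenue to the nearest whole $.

Contribution margin per unit = $365.36 − $216.76 = $148.60, a CM ratio of $148.60 ÷ $365.36 = 0.4067.
Break-even sales = FC ÷ CM ratio = $5,796,100 × $365.36 / $148.60 = $14,250,761.

$14,250,761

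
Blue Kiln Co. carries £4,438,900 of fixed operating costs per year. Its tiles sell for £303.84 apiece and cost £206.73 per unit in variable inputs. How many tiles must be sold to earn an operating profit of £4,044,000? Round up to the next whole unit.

Each unit contributes £303.84 − £206.73 = £97.11.
Units = (FC + target) / CM = (£4,438,900 + £4,044,000) / £97.11 = 87,353.52, so 87,354 tiles.

87,354 tiles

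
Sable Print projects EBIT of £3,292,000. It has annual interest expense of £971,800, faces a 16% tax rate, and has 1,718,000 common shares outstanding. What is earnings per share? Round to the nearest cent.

Interest = £971,800.00, so EBT = £3,292,000 − £971,800.00 = £2,320,200.00.
After tax at 16%: net income = £2,320,200.00 × 0.84 = £1,948,968.00.
Per share: £1,948,968.00 / 1,718,000 shares = £1.13.

£1.13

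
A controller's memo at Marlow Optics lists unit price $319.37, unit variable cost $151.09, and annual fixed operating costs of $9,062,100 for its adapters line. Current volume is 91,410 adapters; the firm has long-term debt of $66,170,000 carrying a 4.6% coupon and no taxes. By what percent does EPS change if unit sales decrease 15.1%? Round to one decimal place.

-70.9%

At 91,410 units, contribution = 91,410 × $168.28 = $15,382,474.80.
EBIT = $15,382,474.80 − $9,062,100 = $6,320,374.80.
After interest of $3,043,820.00, pre-tax earnings = $3,276,554.80.
Degree of combined leverage = contribution ÷ (EBIT − I) = $15,382,474.80 ÷ $3,276,554.80 = 4.6947.
EPS therefore changes by 4.6947 × (-15.1%) = -70.9%.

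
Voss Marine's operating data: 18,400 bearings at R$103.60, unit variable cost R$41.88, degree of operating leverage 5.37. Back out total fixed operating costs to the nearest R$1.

Total contribution margin = 18,400 × R$61.72 = R$1,135,648.00.
Since DOL = CM ÷ EBIT, EBIT = R$1,135,648.00 ÷ 5.37 = R$211,480.07.
And FC = contribution − EBIT = R$1,135,648.00 − R$211,480.07 = R$924,168.

R$924,168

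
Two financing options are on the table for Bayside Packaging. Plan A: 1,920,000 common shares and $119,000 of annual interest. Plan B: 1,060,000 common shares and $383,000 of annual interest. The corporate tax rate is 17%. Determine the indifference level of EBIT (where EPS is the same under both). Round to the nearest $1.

At indifference, (EBIT − 119,000)(1 − t)/1,920,000 = (EBIT − 383,000)(1 − t)/1,060,000.
The (1 − t) factor cancels: (EBIT − 119,000) × 1,060,000 = (EBIT − 383,000) × 1,920,000.
EBIT × (1,920,000 − 1,060,000) = 383,000 × 1,920,000 − 119,000 × 1,060,000 = 609,220,000,000, so EBIT = 609,220,000,000 ÷ 860,000 = 708,395.35.

$708,395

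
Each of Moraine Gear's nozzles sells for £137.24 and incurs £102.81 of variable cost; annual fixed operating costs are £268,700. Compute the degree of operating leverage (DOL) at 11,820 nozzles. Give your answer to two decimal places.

Total contribution margin = 11,820 × £34.43 = £406,962.60.
Subtracting fixed costs: EBIT = £406,962.60 − £268,700 = £138,262.60.
So DOL = total CM / EBIT = £406,962.60 / £138,262.60 = 2.9434.

2.94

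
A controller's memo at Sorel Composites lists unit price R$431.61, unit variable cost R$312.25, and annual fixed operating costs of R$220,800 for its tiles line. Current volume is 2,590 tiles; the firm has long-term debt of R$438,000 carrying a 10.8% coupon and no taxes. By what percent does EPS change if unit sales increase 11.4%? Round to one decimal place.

+85.9%

Total contribution margin = 2,590 × R$119.36 = R$309,142.40.
Subtracting fixed costs: EBIT = R$309,142.40 − R$220,800 = R$88,342.40.
Interest = R$47,304.00, so EBIT − I = R$41,038.40.
Degree of combined leverage = contribution ÷ (EBIT − I) = R$309,142.40 ÷ R$41,038.40 = 7.5330.
%ΔEPS = DCL × %ΔSales = 7.5330 × +11.4% = +85.9%.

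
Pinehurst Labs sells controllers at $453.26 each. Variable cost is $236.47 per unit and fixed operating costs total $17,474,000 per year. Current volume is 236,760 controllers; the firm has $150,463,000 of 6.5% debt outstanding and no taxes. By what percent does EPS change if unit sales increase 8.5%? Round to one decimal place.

+18.1%

At 236,760 units, contribution = 236,760 × $216.79 = $51,327,200.40.
Subtracting fixed costs: EBIT = $51,327,200.40 − $17,474,000 = $33,853,200.40.
After interest of $9,780,095.00, pre-tax earnings = $24,073,105.40.
Degree of combined leverage = contribution ÷ (EBIT − I) = $51,327,200.40 ÷ $24,073,105.40 = 2.1321.
%ΔEPS = DCL × %ΔSales = 2.1321 × +8.5% = +18.1%.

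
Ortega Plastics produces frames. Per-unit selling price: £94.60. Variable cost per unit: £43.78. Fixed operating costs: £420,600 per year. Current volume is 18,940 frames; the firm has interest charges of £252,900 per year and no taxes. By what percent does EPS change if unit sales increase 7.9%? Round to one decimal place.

+26.3%

At 18,940 units, contribution = 18,940 × £50.82 = £962,530.80.
Operating income = contribution − fixed costs = £962,530.80 − £420,600 = £541,930.80.
After interest of £252,900.00, pre-tax earnings = £289,030.80.
Degree of combined leverage = contribution ÷ (EBIT − I) = £962,530.80 ÷ £289,030.80 = 3.3302.
%ΔEPS = DCL × %ΔSales = 3.3302 × +7.9% = +26.3%.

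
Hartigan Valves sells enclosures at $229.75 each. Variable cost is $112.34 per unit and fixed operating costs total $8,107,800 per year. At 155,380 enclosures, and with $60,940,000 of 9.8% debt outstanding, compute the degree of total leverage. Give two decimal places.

At 155,380 units, contribution = 155,380 × $117.41 = $18,243,165.80.
EBIT = $18,243,165.80 − $8,107,800 = $10,135,365.80. Interest = $5,972,120.00, so EBIT − I = $4,163,245.80.
DCL = contribution ÷ (EBIT − I) = $18,243,165.80 ÷ $4,163,245.80 = 4.3820.

4.38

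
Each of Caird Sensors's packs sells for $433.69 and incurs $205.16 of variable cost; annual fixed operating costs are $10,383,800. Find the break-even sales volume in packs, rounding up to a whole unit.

Each unit contributes $433.69 − $205.16 = $228.53.
Break-even volume = fixed costs ÷ CM per unit = $10,383,800 ÷ $228.53 = 45,437.36, so 45,438 packs.

45,438 packs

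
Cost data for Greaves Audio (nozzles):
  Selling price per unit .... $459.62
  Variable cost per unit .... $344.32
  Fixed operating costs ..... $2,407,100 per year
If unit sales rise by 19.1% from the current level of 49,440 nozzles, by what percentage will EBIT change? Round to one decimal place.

Contribution at this volume is 49,440 × $115.30 = $5,700,432.00.
Subtracting fixed costs: EBIT = $5,700,432.00 − $2,407,100 = $3,293,332.00.
DOL = contribution ÷ EBIT = $5,700,432.00 ÷ $3,293,332.00 = 1.7309.
So EBIT moves 1.7309 × (+19.1%) = +33.1%.

+33.1%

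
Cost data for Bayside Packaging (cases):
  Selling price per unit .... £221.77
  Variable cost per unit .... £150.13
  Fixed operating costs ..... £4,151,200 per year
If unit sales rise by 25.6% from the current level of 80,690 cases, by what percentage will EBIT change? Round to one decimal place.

At 80,690 units, contribution = 80,690 × £71.64 = £5,780,631.60.
Operating income = contribution − fixed costs = £5,780,631.60 − £4,151,200 = £1,629,431.60.
Degree of operating leverage = £5,780,631.60 / £1,629,431.60 = 3.5476.
Operating income changes by 3.5476 × +25.6% = +90.8%.

+90.8%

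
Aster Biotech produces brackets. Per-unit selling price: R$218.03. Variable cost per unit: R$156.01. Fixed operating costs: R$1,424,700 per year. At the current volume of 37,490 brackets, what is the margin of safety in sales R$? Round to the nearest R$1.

Each unit contributes R$218.03 − R$156.01 = R$62.02. Break-even units = R$1,424,700 ÷ R$62.02 = 22,971.62; break-even revenue = 22,971.62 × R$218.03 = R$5,008,502.76.
Actual sales revenue = 37,490 × R$218.03 = R$8,173,944.70.
Margin of safety = R$8,173,944.70 − R$5,008,502.76 = R$3,165,442.

R$3,165,442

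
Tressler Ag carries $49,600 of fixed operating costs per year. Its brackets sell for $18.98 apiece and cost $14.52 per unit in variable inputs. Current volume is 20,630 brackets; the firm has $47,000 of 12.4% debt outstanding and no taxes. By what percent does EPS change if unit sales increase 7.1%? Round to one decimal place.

At 20,630 units, contribution = 20,630 × $4.46 = $92,009.80.
Operating income = contribution − fixed costs = $92,009.80 − $49,600 = $42,409.80.
After interest of $5,828.00, pre-tax earnings = $36,581.80.
Degree of combined leverage = contribution ÷ (EBIT − I) = $92,009.80 ÷ $36,581.80 = 2.5152.
%ΔEPS = DCL × %ΔSales = 2.5152 × +7.1% = +17.9%.

+17.9%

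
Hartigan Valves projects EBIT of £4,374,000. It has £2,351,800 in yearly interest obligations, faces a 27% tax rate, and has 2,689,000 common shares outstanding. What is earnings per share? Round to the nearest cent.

£0.55

Interest = £2,351,800.00, so EBT = £4,374,000 − £2,351,800.00 = £2,022,200.00.
Net income = £2,022,200.00 × (1 − 0.27) = £1,476,206.00.
EPS = £1,476,206.00 ÷ 2,689,000 = £0.55.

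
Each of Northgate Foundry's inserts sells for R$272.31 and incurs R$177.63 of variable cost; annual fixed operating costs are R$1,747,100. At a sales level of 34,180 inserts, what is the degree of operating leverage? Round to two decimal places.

2.17

Contribution at this volume is 34,180 × R$94.68 = R$3,236,162.40.
Subtracting fixed costs: EBIT = R$3,236,162.40 − R$1,747,100 = R$1,489,062.40.
DOL = contribution ÷ EBIT = R$3,236,162.40 ÷ R$1,489,062.40 = 2.1733.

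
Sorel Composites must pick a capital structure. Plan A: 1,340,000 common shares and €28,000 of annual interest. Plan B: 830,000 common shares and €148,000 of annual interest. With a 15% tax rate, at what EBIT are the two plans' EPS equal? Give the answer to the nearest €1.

At indifference, (EBIT − 28,000)(1 − t)/1,340,000 = (EBIT − 148,000)(1 − t)/830,000.
The (1 − t) factor cancels: (EBIT − 28,000) × 830,000 = (EBIT − 148,000) × 1,340,000.
Solving, EBIT = (148,000·1,340,000 − 28,000·830,000) / (1,340,000 − 830,000) = 175,080,000,000 / 510,000 = 343,294.12.

€343,294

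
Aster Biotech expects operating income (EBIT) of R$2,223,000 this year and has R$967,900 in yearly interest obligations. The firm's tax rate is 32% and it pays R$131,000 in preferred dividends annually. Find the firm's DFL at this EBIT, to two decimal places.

2.09

Annual interest charges come to R$967,900.00.
Pre-tax preferred-dividend burden = R$131,000 ÷ (1 − 0.32) = R$192,647.06.
DFL = EBIT ÷ [EBIT − I − D_p/(1−t)] = R$2,223,000 ÷ [R$2,223,000 − R$967,900.00 − R$192,647.06] = R$2,223,000 ÷ R$1,062,452.94 = 2.0923.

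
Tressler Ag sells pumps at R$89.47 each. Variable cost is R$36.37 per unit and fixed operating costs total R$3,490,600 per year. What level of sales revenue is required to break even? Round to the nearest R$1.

CM per unit = R$89.47 − R$36.37 = R$53.10; CM ratio = R$53.10 / R$89.47 = 0.5935.
Break-even sales = FC ÷ CM ratio = R$3,490,600 × R$89.47 / R$53.10 = R$5,881,431.

R$5,881,431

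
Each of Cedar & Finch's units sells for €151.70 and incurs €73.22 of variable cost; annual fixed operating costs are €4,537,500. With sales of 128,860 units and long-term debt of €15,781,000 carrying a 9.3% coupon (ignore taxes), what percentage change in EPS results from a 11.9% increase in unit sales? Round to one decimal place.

Contribution at this volume is 128,860 × €78.48 = €10,112,932.80.
Operating income = contribution − fixed costs = €10,112,932.80 − €4,537,500 = €5,575,432.80.
After interest of €1,467,633.00, pre-tax earnings = €4,107,799.80.
DCL = total CM / (EBIT − I) = €10,112,932.80 / €4,107,799.80 = 2.4619.
%ΔEPS = DCL × %ΔSales = 2.4619 × +11.9% = +29.3%.

+29.3%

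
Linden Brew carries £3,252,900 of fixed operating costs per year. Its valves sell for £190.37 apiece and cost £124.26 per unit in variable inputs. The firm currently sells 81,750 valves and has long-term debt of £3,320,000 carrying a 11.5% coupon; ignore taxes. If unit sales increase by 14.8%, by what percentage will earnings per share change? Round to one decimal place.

+45.2%

Total contribution margin = 81,750 × £66.11 = £5,404,492.50.
EBIT = £5,404,492.50 − £3,252,900 = £2,151,592.50.
Interest = £381,800.00, so EBIT − I = £1,769,792.50.
DCL = total CM / (EBIT − I) = £5,404,492.50 / £1,769,792.50 = 3.0537.
%ΔEPS = DCL × %ΔSales = 3.0537 × +14.8% = +45.2%.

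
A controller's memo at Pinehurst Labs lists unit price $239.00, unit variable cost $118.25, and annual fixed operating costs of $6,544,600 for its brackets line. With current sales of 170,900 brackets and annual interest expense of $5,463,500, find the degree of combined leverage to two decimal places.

2.39

Total contribution margin = 170,900 × $120.75 = $20,636,175.00.
Subtracting fixed costs: EBIT = $20,636,175.00 − $6,544,600 = $14,091,575.00. Interest = $5,463,500.00.
DOL = $20,636,175.00 ÷ $14,091,575.00 = 1.4644; DFL = $14,091,575.00 ÷ $8,628,075.00 = 1.6332.
DCL = DOL × DFL = 1.4644 × 1.6332 = 2.3917.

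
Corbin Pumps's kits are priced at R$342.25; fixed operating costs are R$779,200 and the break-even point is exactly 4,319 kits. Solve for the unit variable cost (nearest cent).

At break-even, FC = Q × (P − VC), so P − VC = R$779,200 ÷ 4,319 = R$180.4121.
Variable cost per unit = R$342.25 − R$180.4121 = R$161.84.

R$161.84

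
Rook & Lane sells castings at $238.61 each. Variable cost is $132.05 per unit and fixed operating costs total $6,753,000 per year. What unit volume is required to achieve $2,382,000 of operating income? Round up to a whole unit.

85,727 castings

Each unit contributes $238.61 − $132.05 = $106.56.
Units = (FC + target) / CM = ($6,753,000 + $2,382,000) / $106.56 = 85,726.35, so 85,727 castings.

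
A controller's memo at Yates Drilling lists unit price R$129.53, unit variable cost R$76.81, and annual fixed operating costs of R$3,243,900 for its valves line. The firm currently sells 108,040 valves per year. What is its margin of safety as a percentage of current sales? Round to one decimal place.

43.0%

Unit CM = price − variable cost = R$129.53 − R$76.81 = R$52.72. Break-even units = R$3,243,900 ÷ R$52.72 = 61,530.73; break-even revenue = 61,530.73 × R$129.53 = R$7,970,075.25.
Actual sales revenue = 108,040 × R$129.53 = R$13,994,421.20.
Margin of safety = (R$13,994,421.20 − R$7,970,075.25) ÷ R$13,994,421.20 = 43.0%.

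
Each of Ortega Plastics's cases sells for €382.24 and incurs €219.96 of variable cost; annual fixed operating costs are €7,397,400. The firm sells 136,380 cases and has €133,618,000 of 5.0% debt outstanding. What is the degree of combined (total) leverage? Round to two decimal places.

Contribution at this volume is 136,380 × €162.28 = €22,131,746.40.
EBIT = €22,131,746.40 − €7,397,400 = €14,734,346.40. Interest = €6,680,900.00.
DOL = €22,131,746.40 ÷ €14,734,346.40 = 1.5021; DFL = €14,734,346.40 ÷ €8,053,446.40 = 1.8296.
DCL = DOL × DFL = 1.5021 × 1.8296 = 2.7482.

2.75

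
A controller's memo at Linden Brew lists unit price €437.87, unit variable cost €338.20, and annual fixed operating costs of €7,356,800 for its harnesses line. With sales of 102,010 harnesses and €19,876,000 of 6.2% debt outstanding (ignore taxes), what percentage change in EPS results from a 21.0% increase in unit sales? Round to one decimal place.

Total contribution margin = 102,010 × €99.67 = €10,167,336.70.
Operating income = contribution − fixed costs = €10,167,336.70 − €7,356,800 = €2,810,536.70.
After interest of €1,232,312.00, pre-tax earnings = €1,578,224.70.
DCL = total CM / (EBIT − I) = €10,167,336.70 / €1,578,224.70 = 6.4423.
EPS therefore changes by 6.4423 × (+21.0%) = +135.3%.

+135.3%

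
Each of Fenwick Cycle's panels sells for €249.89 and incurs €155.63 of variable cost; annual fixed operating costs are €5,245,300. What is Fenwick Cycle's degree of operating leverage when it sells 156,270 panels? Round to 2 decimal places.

1.55

Contribution at this volume is 156,270 × €94.26 = €14,730,010.20.
Subtracting fixed costs: EBIT = €14,730,010.20 − €5,245,300 = €9,484,710.20.
Degree of operating leverage = €14,730,010.20 / €9,484,710.20 = 1.5530.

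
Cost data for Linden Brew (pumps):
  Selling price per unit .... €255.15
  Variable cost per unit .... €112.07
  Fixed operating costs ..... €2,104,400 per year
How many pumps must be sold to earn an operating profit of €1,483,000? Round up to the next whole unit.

25,073 pumps

Each unit contributes €255.15 − €112.07 = €143.08.
Units = (FC + target) / CM = (€2,104,400 + €1,483,000) / €143.08 = 25,072.69, so 25,073 pumps.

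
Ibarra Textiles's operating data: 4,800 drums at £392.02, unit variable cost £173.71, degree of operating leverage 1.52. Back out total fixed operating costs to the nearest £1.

£358,488

Contribution at this volume is 4,800 × £218.31 = £1,047,888.00.
DOL = contribution / EBIT, so EBIT = £1,047,888.00 / 1.52 = £689,400.00.
And FC = contribution − EBIT = £1,047,888.00 − £689,400.00 = £358,488.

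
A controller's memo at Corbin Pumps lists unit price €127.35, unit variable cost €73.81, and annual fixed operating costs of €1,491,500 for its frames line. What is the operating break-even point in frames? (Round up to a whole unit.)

Each unit contributes €127.35 − €73.81 = €53.54.
Units to break even: €1,491,500 ÷ €53.54 = 27,857.68, rounded up to 27,858.

27,858 frames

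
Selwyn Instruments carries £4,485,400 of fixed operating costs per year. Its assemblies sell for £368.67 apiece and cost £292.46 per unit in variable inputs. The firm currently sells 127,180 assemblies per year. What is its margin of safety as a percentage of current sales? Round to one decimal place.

53.7%

Unit CM = price − variable cost = £368.67 − £292.46 = £76.21. Break-even units = £4,485,400 ÷ £76.21 = 58,855.79; break-even revenue = 58,855.79 × £368.67 = £21,698,365.28.
Current sales = 127,180 × £368.67 = £46,887,450.60.
Margin of safety = (£46,887,450.60 − £21,698,365.28) ÷ £46,887,450.60 = 53.7%.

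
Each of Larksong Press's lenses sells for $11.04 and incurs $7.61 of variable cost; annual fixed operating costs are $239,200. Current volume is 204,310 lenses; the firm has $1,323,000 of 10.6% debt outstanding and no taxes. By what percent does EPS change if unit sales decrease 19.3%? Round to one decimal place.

-42.1%

Contribution at this volume is 204,310 × $3.43 = $700,783.30.
EBIT = $700,783.30 − $239,200 = $461,583.30.
Interest = $140,238.00, so EBIT − I = $321,345.30.
Degree of combined leverage = contribution ÷ (EBIT − I) = $700,783.30 ÷ $321,345.30 = 2.1808.
EPS therefore changes by 2.1808 × (-19.3%) = -42.1%.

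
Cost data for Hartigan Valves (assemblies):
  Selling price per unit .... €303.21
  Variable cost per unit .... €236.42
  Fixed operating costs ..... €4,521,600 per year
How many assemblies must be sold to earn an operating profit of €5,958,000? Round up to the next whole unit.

Unit CM = price − variable cost = €303.21 − €236.42 = €66.79.
Units = (FC + target) / CM = (€4,521,600 + €5,958,000) / €66.79 = 156,903.73, so 156,904 assemblies.

156,904 assemblies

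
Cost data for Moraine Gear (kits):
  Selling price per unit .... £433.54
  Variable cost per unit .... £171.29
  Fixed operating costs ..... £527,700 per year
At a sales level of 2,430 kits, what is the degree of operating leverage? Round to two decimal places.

5.82

Contribution at this volume is 2,430 × £262.25 = £637,267.50.
Subtracting fixed costs: EBIT = £637,267.50 − £527,700 = £109,567.50.
So DOL = total CM / EBIT = £637,267.50 / £109,567.50 = 5.8162.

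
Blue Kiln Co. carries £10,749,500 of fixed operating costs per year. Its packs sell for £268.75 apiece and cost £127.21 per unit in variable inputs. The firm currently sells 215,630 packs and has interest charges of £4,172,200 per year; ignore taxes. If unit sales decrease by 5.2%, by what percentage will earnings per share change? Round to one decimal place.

Total contribution margin = 215,630 × £141.54 = £30,520,270.20.
EBIT = £30,520,270.20 − £10,749,500 = £19,770,770.20.
Interest = £4,172,200.00, so EBIT − I = £15,598,570.20.
Degree of combined leverage = contribution ÷ (EBIT − I) = £30,520,270.20 ÷ £15,598,570.20 = 1.9566.
%ΔEPS = DCL × %ΔSales = 1.9566 × -5.2% = -10.2%.

-10.2%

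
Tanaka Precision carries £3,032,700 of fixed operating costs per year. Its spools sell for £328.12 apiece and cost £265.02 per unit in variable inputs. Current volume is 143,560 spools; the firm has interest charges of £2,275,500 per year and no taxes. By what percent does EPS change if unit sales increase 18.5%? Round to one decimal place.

+44.7%

Contribution at this volume is 143,560 × £63.10 = £9,058,636.00.
Operating income = contribution − fixed costs = £9,058,636.00 − £3,032,700 = £6,025,936.00.
Interest = £2,275,500.00, so EBIT − I = £3,750,436.00.
Degree of combined leverage = contribution ÷ (EBIT − I) = £9,058,636.00 ÷ £3,750,436.00 = 2.4154.
EPS therefore changes by 2.4154 × (+18.5%) = +44.7%.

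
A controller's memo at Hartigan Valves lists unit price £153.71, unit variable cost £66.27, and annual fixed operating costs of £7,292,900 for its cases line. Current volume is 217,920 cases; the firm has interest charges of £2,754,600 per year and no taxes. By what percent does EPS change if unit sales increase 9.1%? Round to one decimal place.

Contribution at this volume is 217,920 × £87.44 = £19,054,924.80.
Operating income = contribution − fixed costs = £19,054,924.80 − £7,292,900 = £11,762,024.80.
Interest = £2,754,600.00, so EBIT − I = £9,007,424.80.
Degree of combined leverage = contribution ÷ (EBIT − I) = £19,054,924.80 ÷ £9,007,424.80 = 2.1155.
EPS therefore changes by 2.1155 × (+9.1%) = +19.3%.

+19.3%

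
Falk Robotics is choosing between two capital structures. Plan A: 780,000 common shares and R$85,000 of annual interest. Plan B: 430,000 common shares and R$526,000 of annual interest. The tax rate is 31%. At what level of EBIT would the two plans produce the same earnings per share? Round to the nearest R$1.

R$1,067,800

At indifference, (EBIT − 85,000)(1 − t)/780,000 = (EBIT − 526,000)(1 − t)/430,000.
Cancelling (1 − t) and cross-multiplying: 430,000·(EBIT − 85,000) = 780,000·(EBIT − 526,000).
EBIT × (780,000 − 430,000) = 526,000 × 780,000 − 85,000 × 430,000 = 373,730,000,000, so EBIT = 373,730,000,000 ÷ 350,000 = 1,067,800.00.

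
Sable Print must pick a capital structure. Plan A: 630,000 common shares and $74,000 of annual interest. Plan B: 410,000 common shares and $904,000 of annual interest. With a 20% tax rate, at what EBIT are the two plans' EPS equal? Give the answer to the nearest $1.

Set EPS_A = EPS_B: (EBIT − $74,000)(1 − 0.20) ÷ 630,000 = (EBIT − $904,000)(1 − 0.20) ÷ 410,000.
The (1 − t) factor cancels: (EBIT − 74,000) × 410,000 = (EBIT − 904,000) × 630,000.
Solving, EBIT = (904,000·630,000 − 74,000·410,000) / (630,000 − 410,000) = 539,180,000,000 / 220,000 = 2,450,818.18.

$2,450,818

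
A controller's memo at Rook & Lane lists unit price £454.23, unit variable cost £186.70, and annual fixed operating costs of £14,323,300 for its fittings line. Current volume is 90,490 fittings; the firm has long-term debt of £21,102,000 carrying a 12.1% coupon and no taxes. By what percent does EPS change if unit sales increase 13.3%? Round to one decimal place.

At 90,490 units, contribution = 90,490 × £267.53 = £24,208,789.70.
Subtracting fixed costs: EBIT = £24,208,789.70 − £14,323,300 = £9,885,489.70.
Interest = £2,553,342.00, so EBIT − I = £7,332,147.70.
DCL = total CM / (EBIT − I) = £24,208,789.70 / £7,332,147.70 = 3.3017.
EPS therefore changes by 3.3017 × (+13.3%) = +43.9%.

+43.9%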